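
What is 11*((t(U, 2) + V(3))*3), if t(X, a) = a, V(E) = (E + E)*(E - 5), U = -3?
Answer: -330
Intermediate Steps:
V(E) = 2*E*(-5 + E) (V(E) = (2*E)*(-5 + E) = 2*E*(-5 + E))
11*((t(U, 2) + V(3))*3) = 11*((2 + 2*3*(-5 + 3))*3) = 11*((2 + 2*3*(-2))*3) = 11*((2 - 12)*3) = 11*(-10*3) = 11*(-30) = -330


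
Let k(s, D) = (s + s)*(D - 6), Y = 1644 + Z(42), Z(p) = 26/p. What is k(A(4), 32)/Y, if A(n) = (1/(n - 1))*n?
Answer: 1456/34537 ≈ 0.042158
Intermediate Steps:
Y = 34537/21 (Y = 1644 + 26/42 = 1644 + 26*(1/42) = 1644 + 13/21 = 34537/21 ≈ 1644.6)
A(n) = n/(-1 + n) (A(n) = (1/(-1 + n))*n = n/(-1 + n))
k(s, D) = 2*s*(-6 + D) (k(s, D) = (2*s)*(-6 + D) = 2*s*(-6 + D))
k(A(4), 32)/Y = (2*(4/(-1 + 4))*(-6 + 32))/(34537/21) = (2*(4/3)*26)*(21/34537) = (208/3)*(21/34537) = 1456/34537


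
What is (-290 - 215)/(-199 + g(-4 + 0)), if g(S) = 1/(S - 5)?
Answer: 4545/1792 ≈ 2.5363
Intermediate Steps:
g(S) = 1/(-5 + S)
(-290 - 215)/(-199 + g(-4 + 0)) = (-290 - 215)/(-199 + 1/(-5 + (-4 + 0))) = -505/(-199 + 1/(-5 - 4)) = -505/(-199 + 1/(-9)) = -505/(-199 - ⅑) = -505/(-1792/9) = -505*(-9/1792) = 4545/1792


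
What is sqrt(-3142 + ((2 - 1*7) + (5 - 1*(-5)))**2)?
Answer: I*sqrt(3117) ≈ 55.83*I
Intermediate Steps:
sqrt(-3142 + ((2 - 1*7) + (5 - 1*(-5)))**2) = sqrt(-3142 + ((2 - 7) + (5 + 5))**2) = sqrt(-3142 + (-5 + 10)**2) = sqrt(-3142 + 5**2) = sqrt(-3142 + 25) = sqrt(-3117) = I*sqrt(3117)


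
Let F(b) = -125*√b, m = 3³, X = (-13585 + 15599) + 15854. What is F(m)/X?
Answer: -125*√3/5956 ≈ -0.036351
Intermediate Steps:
X = 17868 (X = 2014 + 15854 = 17868)
m = 27
F(m)/X = -375*√3/17868 = -375*√3*(1/17868) = -125*√3/5956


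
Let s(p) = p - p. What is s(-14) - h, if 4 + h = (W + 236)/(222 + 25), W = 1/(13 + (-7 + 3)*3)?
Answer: 751/247 ≈ 3.0405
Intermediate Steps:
s(p) = 0
W = 1 (W = 1/(13 - 4*3) = 1/(13 - 12) = 1/1 = 1)
h = -751/247 (h = -4 + (1 + 236)/(222 + 25) = -4 + 237/247 = -751/247 ≈ -3.0405)
s(-14) - h = 0 - 1*(-751/247) = 0 + 751/247 = 751/247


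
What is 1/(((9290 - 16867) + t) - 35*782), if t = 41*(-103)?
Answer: -1/39170 ≈ -2.5530e-5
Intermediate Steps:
t = -4223
1/(((9290 - 16867) + t) - 35*782) = 1/(((9290 - 16867) - 4223) - 35*782) = 1/((-7577 - 4223) - 27370) = 1/(-11800 - 27370) = 1/(-39170) = -1/39170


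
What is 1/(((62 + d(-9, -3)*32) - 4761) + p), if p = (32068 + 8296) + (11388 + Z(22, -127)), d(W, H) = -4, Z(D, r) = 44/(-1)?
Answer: 1/46881 ≈ 2.1331e-5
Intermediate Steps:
Z(D, r) = -44 (Z(D, r) = -1*44 = -44)
p = 51708 (p = (32068 + 8296) + (11388 - 44) = 40364 + 11344 = 51708)
1/(((62 + d(-9, -3)*32) - 4761) + p) = 1/(((62 - 4*32) - 4761) + 51708) = 1/(((62 - 128) - 4761) + 51708) = 1/((-66 - 4761) + 51708) = 1/(-4827 + 51708) = 1/46881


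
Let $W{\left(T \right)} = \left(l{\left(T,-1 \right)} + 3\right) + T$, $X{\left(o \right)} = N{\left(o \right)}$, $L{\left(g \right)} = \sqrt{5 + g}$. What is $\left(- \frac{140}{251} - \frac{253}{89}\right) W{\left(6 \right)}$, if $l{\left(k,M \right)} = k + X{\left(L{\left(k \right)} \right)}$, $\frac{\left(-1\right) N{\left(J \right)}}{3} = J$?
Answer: $- \frac{1139445}{22339} + \frac{227889 \sqrt{11}}{22339} \approx -17.173$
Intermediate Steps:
$N{\left(J \right)} = - 3 J$
$X{\left(o \right)} = - 3 o$
$l{\left(k,M \right)} = k - 3 \sqrt{5 + k}$
$W{\left(T \right)} = 3 - 3 \sqrt{5 + T} + 2 T$ ($W{\left(T \right)} = \left(\left(T - 3 \sqrt{5 + T}\right) + 3\right) + T = \left(3 + T - 3 \sqrt{5 + T}\right) + T = 3 - 3 \sqrt{5 + T} + 2 T$)
$\left(- \frac{140}{251} - \frac{253}{89}\right) W{\left(6 \right)} = \left(- \frac{140}{251} - \frac{253}{89}\right) \left(3 - 3 \sqrt{5 + 6} + 2 \cdot 6\right) = \left(\left(-140\right) \frac{1}{251} - \frac{253}{89}\right) \left(3 - 3 \sqrt{11} + 12\right) = \left(- \frac{140}{251} - \frac{253}{89}\right) \left(15 - 3 \sqrt{11}\right) = - \frac{75963 \left(15 - 3 \sqrt{11}\right)}{22339} = - \frac{1139445}{22339} + \frac{227889 \sqrt{11}}{22339}$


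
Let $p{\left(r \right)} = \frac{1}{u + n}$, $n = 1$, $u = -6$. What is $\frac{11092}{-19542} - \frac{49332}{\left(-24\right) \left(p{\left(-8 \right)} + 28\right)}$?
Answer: $\frac{199301117}{2716338} \approx 73.371$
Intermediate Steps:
$p{\left(r \right)} = - \frac{1}{5}$ ($p{\left(r \right)} = \frac{1}{-6 + 1} = \frac{1}{-5} = - \frac{1}{5}$)
$\frac{11092}{-19542} - \frac{49332}{\left(-24\right) \left(p{\left(-8 \right)} + 28\right)} = \frac{11092}{-19542} - \frac{49332}{\left(-24\right) \left(- \frac{1}{5} + 28\right)} = 11092 \left(- \frac{1}{19542}\right) - \frac{49332}{\left(-24\right) \frac{139}{5}} = - \frac{5546}{9771} - \frac{49332}{- \frac{3336}{5}} = - \frac{5546}{9771} - - \frac{20555}{278} = - \frac{5546}{9771} + \frac{20555}{278} = \frac{199301117}{2716338}$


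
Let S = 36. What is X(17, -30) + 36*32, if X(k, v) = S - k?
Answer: 1171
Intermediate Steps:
X(k, v) = 36 - k
X(17, -30) + 36*32 = (36 - 1*17) + 36*32 = (36 - 17) + 1152 = 19 + 1152 = 1171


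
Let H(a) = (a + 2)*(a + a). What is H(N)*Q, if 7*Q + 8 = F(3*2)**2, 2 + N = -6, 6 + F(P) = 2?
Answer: 768/7 ≈ 109.71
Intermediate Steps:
F(P) = -4 (F(P) = -6 + 2 = -4)
N = -8 (N = -2 - 6 = -8)
Q = 8/7 (Q = -8/7 + (1/7)*(-4)**2 = -8/7 + (1/7)*16 = -8/7 + 16/7 = 8/7 ≈ 1.1429)
H(a) = 2*a*(2 + a) (H(a) = (2 + a)*(2*a) = 2*a*(2 + a))
H(N)*Q = (2*(-8)*(2 - 8))*(8/7) = (2*(-8)*(-6))*(8/7) = 96*(8/7) = 768/7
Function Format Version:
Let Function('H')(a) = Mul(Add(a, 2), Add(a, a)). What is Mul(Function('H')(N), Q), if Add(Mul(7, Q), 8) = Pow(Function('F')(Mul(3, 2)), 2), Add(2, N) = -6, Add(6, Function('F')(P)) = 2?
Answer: Rational(768, 7) ≈ 109.71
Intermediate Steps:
Function('F')(P) = -4 (Function('F')(P) = Add(-6, 2) = -4)
N = -8 (N = Add(-2, -6) = -8)
Q = Rational(8, 7) (Q = Add(Rational(-8, 7), Mul(Rational(1, 7), Pow(-4, 2))) = Add(Rational(-8, 7), Mul(Rational(1, 7), 16)) = Add(Rational(-8, 7), Rational(16, 7)) = Rational(8, 7) ≈ 1.1429)
Function('H')(a) = Mul(2, a, Add(2, a)) (Function('H')(a) = Mul(Add(2, a), Mul(2, a)) = Mul(2, a, Add(2, a)))
Mul(Function('H')(N), Q) = Mul(Mul(2, -8, Add(2, -8)), Rational(8, 7)) = Mul(Mul(2, -8, -6), Rational(8, 7)) = Mul(96, Rational(8, 7)) = Rational(768, 7)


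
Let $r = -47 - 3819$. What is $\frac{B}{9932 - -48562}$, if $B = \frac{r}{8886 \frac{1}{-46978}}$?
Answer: $\frac{45404237}{129944421} \approx 0.34941$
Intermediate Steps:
$r = -3866$ ($r = -47 - 3819 = -3866$)
$B = \frac{90808474}{4443}$ ($B = - \frac{3866}{8886 \frac{1}{-46978}} = - \frac{3866}{8886 \left(- \frac{1}{46978}\right)} = - \frac{3866}{- \frac{4443}{23489}} = \left(-3866\right) \left(- \frac{23489}{4443}\right) = \frac{90808474}{4443} \approx 20439.0$)
$\frac{B}{9932 - -48562} = \frac{90808474}{4443 \left(9932 - -48562\right)} = \frac{90808474}{4443 \left(9932 + 48562\right)} = \frac{90808474}{4443 \cdot 58494} = \frac{90808474}{4443} \cdot \frac{1}{58494} = \frac{45404237}{129944421}$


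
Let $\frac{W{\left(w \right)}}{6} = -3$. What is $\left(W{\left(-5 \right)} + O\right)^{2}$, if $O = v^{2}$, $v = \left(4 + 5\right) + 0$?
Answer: $3969$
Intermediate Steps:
$W{\left(w \right)} = -18$ ($W{\left(w \right)} = 6 \left(-3\right) = -18$)
$v = 9$ ($v = 9 + 0 = 9$)
$O = 81$ ($O = 9^{2} = 81$)
$\left(W{\left(-5 \right)} + O\right)^{2} = \left(-18 + 81\right)^{2} = 63^{2} = 3969$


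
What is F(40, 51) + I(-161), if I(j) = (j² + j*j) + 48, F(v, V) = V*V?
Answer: 54491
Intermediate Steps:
F(v, V) = V²
I(j) = 48 + 2*j² (I(j) = (j² + j²) + 48 = 2*j² + 48 = 48 + 2*j²)
F(40, 51) + I(-161) = 51² + (48 + 2*(-161)²) = 2601 + (48 + 2*25921) = 2601 + (48 + 51842) = 2601 + 51890 = 54491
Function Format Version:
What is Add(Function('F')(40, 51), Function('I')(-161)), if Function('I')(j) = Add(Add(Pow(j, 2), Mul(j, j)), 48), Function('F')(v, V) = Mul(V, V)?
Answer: 54491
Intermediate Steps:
Function('F')(v, V) = Pow(V, 2)
Function('I')(j) = Add(48, Mul(2, Pow(j, 2))) (Function('I')(j) = Add(Add(Pow(j, 2), Pow(j, 2)), 48) = Add(Mul(2, Pow(j, 2)), 48) = Add(48, Mul(2, Pow(j, 2))))
Add(Function('F')(40, 51), Function('I')(-161)) = Add(Pow(51, 2), Add(48, Mul(2, Pow(-161, 2)))) = Add(2601, Add(48, Mul(2, 25921))) = Add(2601, Add(48, 51842)) = Add(2601, 51890) = 54491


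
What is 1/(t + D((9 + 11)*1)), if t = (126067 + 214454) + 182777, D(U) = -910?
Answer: 1/522388 ≈ 1.9143e-6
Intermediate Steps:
t = 523298 (t = 340521 + 182777 = 523298)
1/(t + D((9 + 11)*1)) = 1/(523298 - 910) = 1/522388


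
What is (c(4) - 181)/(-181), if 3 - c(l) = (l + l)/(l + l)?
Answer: 179/181 ≈ 0.98895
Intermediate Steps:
c(l) = 2 (c(l) = 3 - (l + l)/(l + l) = 3 - 2*l/(2*l) = 3 - 2*l*1/(2*l) = 3 - 1*1 = 3 - 1 = 2)
(c(4) - 181)/(-181) = (2 - 181)/(-181) = -179*(-1/181) = 179/181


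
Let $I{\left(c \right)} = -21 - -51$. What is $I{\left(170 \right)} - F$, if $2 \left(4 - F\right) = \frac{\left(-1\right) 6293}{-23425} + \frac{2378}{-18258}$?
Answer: $\frac{5574815686}{213846825} \approx 26.069$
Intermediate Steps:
$I{\left(c \right)} = 30$ ($I{\left(c \right)} = -21 + 51 = 30$)
$F = \frac{840589064}{213846825}$ ($F = 4 - \frac{\frac{\left(-1\right) 6293}{-23425} + \frac{2378}{-18258}}{2} = 4 - \frac{\left(-6293\right) \left(- \frac{1}{23425}\right) + 2378 \left(- \frac{1}{18258}\right)}{2} = 4 - \frac{\frac{6293}{23425} - \frac{1189}{9129}}{2} = 4 - \frac{14798236}{213846825} = \frac{840589064}{213846825} \approx 3.9308$)
$I{\left(170 \right)} - F = 30 - \frac{840589064}{213846825} = \frac{5574815686}{213846825}$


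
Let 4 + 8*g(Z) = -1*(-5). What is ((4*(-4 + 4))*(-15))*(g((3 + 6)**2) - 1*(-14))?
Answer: 0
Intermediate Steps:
g(Z) = 1/8 (g(Z) = -1/2 + (-1*(-5))/8 = -1/2 + (1/8)*5 = -1/2 + 5/8 = 1/8)
((4*(-4 + 4))*(-15))*(g((3 + 6)**2) - 1*(-14)) = ((4*(-4 + 4))*(-15))*(1/8 - 1*(-14)) = ((4*0)*(-15))*(1/8 + 14) = (0*(-15))*(113/8) = 0*(113/8) = 0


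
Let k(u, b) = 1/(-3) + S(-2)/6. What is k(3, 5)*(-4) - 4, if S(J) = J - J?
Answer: -8/3 ≈ -2.6667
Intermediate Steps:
S(J) = 0
k(u, b) = -1/3 (k(u, b) = 1/(-3) + 0/6 = 1*(-1/3) + 0*(1/6) = -1/3 + 0 = -1/3)
k(3, 5)*(-4) - 4 = -1/3*(-4) - 4 = 4/3 - 4 = -8/3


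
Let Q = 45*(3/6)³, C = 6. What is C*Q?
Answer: 135/4 ≈ 33.750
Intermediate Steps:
Q = 45/8 (Q = 45*(3*(⅙))³ = 45*(½)³ = 45*(⅛) = 45/8 ≈ 5.6250)
C*Q = 6*(45/8) = 135/4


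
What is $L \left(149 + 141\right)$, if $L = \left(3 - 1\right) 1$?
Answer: $580$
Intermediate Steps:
$L = 2$ ($L = 2 \cdot 1 = 2$)
$L \left(149 + 141\right) = 2 \left(149 + 141\right) = 2 \cdot 290 = 580$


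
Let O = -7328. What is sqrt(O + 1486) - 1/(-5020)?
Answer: 1/5020 + I*sqrt(5842) ≈ 0.0001992 + 76.433*I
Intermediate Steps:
sqrt(O + 1486) - 1/(-5020) = sqrt(-7328 + 1486) - 1/(-5020) = sqrt(-5842) - 1*(-1/5020) = I*sqrt(5842) + 1/5020 = 1/5020 + I*sqrt(5842)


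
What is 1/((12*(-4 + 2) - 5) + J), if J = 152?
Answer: 1/123 ≈ 0.0081301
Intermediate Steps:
1/((12*(-4 + 2) - 5) + J) = 1/((12*(-4 + 2) - 5) + 152) = 1/((12*(-2) - 5) + 152) = 1/((-24 - 5) + 152) = 1/(-29 + 152) = 1/123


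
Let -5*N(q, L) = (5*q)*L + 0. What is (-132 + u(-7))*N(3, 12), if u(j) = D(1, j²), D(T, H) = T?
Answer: 4716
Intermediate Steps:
u(j) = 1
N(q, L) = -L*q (N(q, L) = -((5*q)*L + 0)/5 = -(5*L*q + 0)/5 = -L*q)
(-132 + u(-7))*N(3, 12) = (-132 + 1)*(-1*12*3) = -131*(-36) = 4716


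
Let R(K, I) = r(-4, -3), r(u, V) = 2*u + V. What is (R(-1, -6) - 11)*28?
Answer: -616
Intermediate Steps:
r(u, V) = V + 2*u
R(K, I) = -11 (R(K, I) = -3 + 2*(-4) = -3 - 8 = -11)
(R(-1, -6) - 11)*28 = (-11 - 11)*28 = -22*28 = -616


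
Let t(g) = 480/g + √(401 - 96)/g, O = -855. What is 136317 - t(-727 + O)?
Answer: 107826987/791 + √305/1582 ≈ 1.3632e+5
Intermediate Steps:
t(g) = 480/g + √305/g
136317 - t(-727 + O) = 136317 - (480 + √305)/(-727 - 855) = 136317 - (480 + √305)/(-1582) = 136317 - (-1)*(480 + √305)/1582 = 136317 - (-240/791 - √305/1582) = 136317 + (240/791 + √305/1582) = 107826987/791 + √305/1582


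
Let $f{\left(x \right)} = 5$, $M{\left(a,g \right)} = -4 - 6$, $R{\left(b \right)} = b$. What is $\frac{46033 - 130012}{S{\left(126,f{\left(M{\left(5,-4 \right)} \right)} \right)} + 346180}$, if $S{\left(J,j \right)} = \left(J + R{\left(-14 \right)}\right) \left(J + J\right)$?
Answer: $- \frac{83979}{374404} \approx -0.2243$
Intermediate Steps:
$M{\left(a,g \right)} = -10$ ($M{\left(a,g \right)} = -4 - 6 = -10$)
$S{\left(J,j \right)} = 2 J \left(-14 + J\right)$ ($S{\left(J,j \right)} = \left(J - 14\right) \left(J + J\right) = \left(-14 + J\right) 2 J = 2 J \left(-14 + J\right)$)
$\frac{46033 - 130012}{S{\left(126,f{\left(M{\left(5,-4 \right)} \right)} \right)} + 346180} = \frac{46033 - 130012}{2 \cdot 126 \left(-14 + 126\right) + 346180} = - \frac{83979}{2 \cdot 126 \cdot 112 + 346180} = - \frac{83979}{28224 + 346180} = - \frac{83979}{374404}$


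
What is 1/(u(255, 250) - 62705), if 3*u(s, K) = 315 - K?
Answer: -3/188050 ≈ -1.5953e-5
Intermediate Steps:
u(s, K) = 105 - K/3 (u(s, K) = (315 - K)/3 = 105 - K/3)
1/(u(255, 250) - 62705) = 1/((105 - 1/3*250) - 62705) = 1/((105 - 250/3) - 62705) = 1/(65/3 - 62705) = 1/(-188050/3) = -3/188050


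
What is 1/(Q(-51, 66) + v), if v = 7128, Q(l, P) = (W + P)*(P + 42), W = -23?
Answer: 1/11772 ≈ 8.4947e-5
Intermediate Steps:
Q(l, P) = (-23 + P)*(42 + P) (Q(l, P) = (-23 + P)*(P + 42) = (-23 + P)*(42 + P))
1/(Q(-51, 66) + v) = 1/((-966 + 66**2 + 19*66) + 7128) = 1/((-966 + 4356 + 1254) + 7128) = 1/(4644 + 7128) = 1/11772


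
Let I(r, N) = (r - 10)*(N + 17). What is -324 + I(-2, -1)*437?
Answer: -84228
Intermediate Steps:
I(r, N) = (-10 + r)*(17 + N)
-324 + I(-2, -1)*437 = -324 + (-170 - 10*(-1) + 17*(-2) - 1*(-2))*437 = -324 + (-170 + 10 - 34 + 2)*437 = -324 - 192*437 = -324 - 83904 = -84228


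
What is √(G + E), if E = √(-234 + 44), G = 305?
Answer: √(305 + I*√190) ≈ 17.469 + 0.3945*I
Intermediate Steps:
E = I*√190 (E = √(-190) = I*√190 ≈ 13.784*I)
√(G + E) = √(305 + I*√190)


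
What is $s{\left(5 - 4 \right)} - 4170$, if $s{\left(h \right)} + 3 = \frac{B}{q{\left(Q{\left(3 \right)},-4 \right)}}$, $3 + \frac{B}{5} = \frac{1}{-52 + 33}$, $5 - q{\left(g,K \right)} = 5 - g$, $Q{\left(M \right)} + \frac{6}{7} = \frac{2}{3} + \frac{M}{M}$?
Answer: $- \frac{1353969}{323} \approx -4191.9$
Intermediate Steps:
$Q{\left(M \right)} = \frac{17}{21}$ ($Q{\left(M \right)} = - \frac{6}{7} + \left(\frac{2}{3} + \frac{M}{M}\right) = - \frac{6}{7} + \left(2 \cdot \frac{1}{3} + 1\right) = - \frac{6}{7} + \left(\frac{2}{3} + 1\right) = - \frac{6}{7} + \frac{5}{3} = \frac{17}{21}$)
$q{\left(g,K \right)} = g$ ($q{\left(g,K \right)} = 5 - \left(5 - g\right) = 5 + \left(-5 + g\right) = g$)
$B = - \frac{290}{19}$ ($B = -15 + \frac{5}{-52 + 33} = -15 + \frac{5}{-19} = -15 + 5 \left(- \frac{1}{19}\right) = -15 - \frac{5}{19} = - \frac{290}{19} \approx -15.263$)
$s{\left(h \right)} = - \frac{7059}{323}$ ($s{\left(h \right)} = -3 - \frac{290}{19 \cdot \frac{17}{21}} = -3 - \frac{6090}{323} = - \frac{7059}{323}$)
$s{\left(5 - 4 \right)} - 4170 = - \frac{7059}{323} - 4170 = - \frac{1353969}{323}$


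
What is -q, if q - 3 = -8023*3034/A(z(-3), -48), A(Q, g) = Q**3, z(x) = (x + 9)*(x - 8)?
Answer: -12602135/143748 ≈ -87.668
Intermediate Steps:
z(x) = (-8 + x)*(9 + x) (z(x) = (9 + x)*(-8 + x) = (-8 + x)*(9 + x))
q = 12602135/143748 (q = 3 - 8023*3034/(-72 - 3 + (-3)**2)**3 = 3 - 8023*3034/(-72 - 3 + 9)**3 = 3 - 8023/((-66)**3*(1/3034)) = 3 - 8023/((-287496*1/3034)) = 3 - 8023/(-143748/1517) = 3 - 8023*(-1517/143748) = 3 + 12170891/143748 = 12602135/143748 ≈ 87.668)
-q = -1*12602135/143748 = -12602135/143748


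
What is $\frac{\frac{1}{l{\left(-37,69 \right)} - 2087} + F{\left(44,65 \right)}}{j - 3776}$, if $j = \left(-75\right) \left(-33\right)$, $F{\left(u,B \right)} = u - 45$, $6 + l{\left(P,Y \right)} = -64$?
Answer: $\frac{2158}{2806257} \approx 0.000769$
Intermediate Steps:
$l{\left(P,Y \right)} = -70$ ($l{\left(P,Y \right)} = -6 - 64 = -70$)
$F{\left(u,B \right)} = -45 + u$
$j = 2475$
$\frac{\frac{1}{l{\left(-37,69 \right)} - 2087} + F{\left(44,65 \right)}}{j - 3776} = \frac{\frac{1}{-70 - 2087} + \left(-45 + 44\right)}{2475 - 3776} = \frac{\frac{1}{-2157} - 1}{-1301} = \left(- \frac{1}{2157} - 1\right) \left(- \frac{1}{1301}\right) = \left(- \frac{2158}{2157}\right) \left(- \frac{1}{1301}\right) = \frac{2158}{2806257}$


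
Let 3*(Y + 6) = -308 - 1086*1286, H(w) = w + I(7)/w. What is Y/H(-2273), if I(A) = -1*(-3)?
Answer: 1587601853/7749798 ≈ 204.86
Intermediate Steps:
I(A) = 3
H(w) = w + 3/w
Y = -1396922/3 (Y = -6 + (-308 - 1086*1286)/3 = -6 + (-308 - 1396596)/3 = -6 + (⅓)*(-1396904) = -6 - 1396904/3 = -1396922/3 ≈ -4.6564e+5)
Y/H(-2273) = -1396922/(3*(-2273 + 3/(-2273))) = -1396922/(3*(-2273 + 3*(-1/2273))) = -1396922/(3*(-2273 - 3/2273)) = -1396922/(3*(-5166532/2273)) = -1396922/3*(-2273/5166532) = 1587601853/7749798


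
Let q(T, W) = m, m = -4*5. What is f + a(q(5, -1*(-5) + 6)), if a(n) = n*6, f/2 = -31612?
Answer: -63344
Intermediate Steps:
f = -63224 (f = 2*(-31612) = -63224)
m = -20
q(T, W) = -20
a(n) = 6*n
f + a(q(5, -1*(-5) + 6)) = -63224 + 6*(-20) = -63224 - 120 = -63344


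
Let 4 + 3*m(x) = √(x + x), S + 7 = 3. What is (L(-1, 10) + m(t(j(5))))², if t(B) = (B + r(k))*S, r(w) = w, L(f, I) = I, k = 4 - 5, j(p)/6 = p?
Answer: 148/3 + 104*I*√58/9 ≈ 49.333 + 88.005*I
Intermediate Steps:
S = -4 (S = -7 + 3 = -4)
j(p) = 6*p
k = -1
t(B) = 4 - 4*B (t(B) = (B - 1)*(-4) = (-1 + B)*(-4) = 4 - 4*B)
m(x) = -4/3 + √2*√x/3 (m(x) = -4/3 + √(x + x)/3 = -4/3 + √(2*x)/3 = -4/3 + (√2*√x)/3 = -4/3 + √2*√x/3)
(L(-1, 10) + m(t(j(5))))² = (10 + (-4/3 + √2*√(4 - 24*5)/3))² = (10 + (-4/3 + √2*√(4 - 4*30)/3))² = (10 + (-4/3 + √2*√(4 - 120)/3))² = (10 + (-4/3 + √2*√(-116)/3))² = (10 + (-4/3 + √2*(2*I*√29)/3))² = (10 + (-4/3 + 2*I*√58/3))² = (26/3 + 2*I*√58/3)²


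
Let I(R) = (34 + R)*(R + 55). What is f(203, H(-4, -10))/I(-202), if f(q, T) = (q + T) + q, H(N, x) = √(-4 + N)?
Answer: 29/1764 + I*√2/12348 ≈ 0.01644 + 0.00011453*I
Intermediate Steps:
f(q, T) = T + 2*q (f(q, T) = (T + q) + q = T + 2*q)
I(R) = (34 + R)*(55 + R)
f(203, H(-4, -10))/I(-202) = (√(-4 - 4) + 2*203)/(1870 + (-202)² + 89*(-202)) = (√(-8) + 406)/(1870 + 40804 - 17978) = (2*I*√2 + 406)/24696 = (406 + 2*I*√2)*(1/24696) = 29/1764 + I*√2/12348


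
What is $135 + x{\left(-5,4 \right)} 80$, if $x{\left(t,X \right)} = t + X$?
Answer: $55$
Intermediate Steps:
$x{\left(t,X \right)} = X + t$
$135 + x{\left(-5,4 \right)} 80 = 135 + \left(4 - 5\right) 80 = 135 - 80 = 55$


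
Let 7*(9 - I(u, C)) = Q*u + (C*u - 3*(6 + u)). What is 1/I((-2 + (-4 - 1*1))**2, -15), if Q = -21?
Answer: 7/1992 ≈ 0.0035141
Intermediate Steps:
I(u, C) = 81/7 + 24*u/7 - C*u/7 (I(u, C) = 9 - (-21*u + (C*u - 3*(6 + u)))/7 = 9 - (-21*u + (C*u + (-18 - 3*u)))/7 = 9 - (-21*u + (-18 - 3*u + C*u))/7 = 9 - (-18 - 24*u + C*u)/7 = 9 + (18/7 + 24*u/7 - C*u/7) = 81/7 + 24*u/7 - C*u/7)
1/I((-2 + (-4 - 1*1))**2, -15) = 1/(81/7 + 24*(-2 + (-4 - 1*1))**2/7 - 1/7*(-15)*(-2 + (-4 - 1*1))**2) = 1/(81/7 + 24*(-2 + (-4 - 1))**2/7 - 1/7*(-15)*(-2 + (-4 - 1))**2) = 1/(81/7 + 24*(-2 - 5)**2/7 - 1/7*(-15)*(-2 - 5)**2) = 1/(81/7 + (24/7)*(-7)**2 - 1/7*(-15)*(-7)**2) = 1/(81/7 + (24/7)*49 - 1/7*(-15)*49) = 1/(81/7 + 168 + 105) = 1/(1992/7) = 7/1992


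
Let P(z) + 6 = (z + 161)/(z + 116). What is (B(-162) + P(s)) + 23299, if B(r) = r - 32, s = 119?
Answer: 1085709/47 ≈ 23100.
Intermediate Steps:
P(z) = -6 + (161 + z)/(116 + z) (P(z) = -6 + (z + 161)/(z + 116) = -6 + (161 + z)/(116 + z))
B(r) = -32 + r
(B(-162) + P(s)) + 23299 = ((-32 - 162) + 5*(-107 - 1*119)/(116 + 119)) + 23299 = (-194 + 5*(-107 - 119)/235) + 23299 = (-194 + 5*(1/235)*(-226)) + 23299 = (-194 - 226/47) + 23299 = -9344/47 + 23299 = 1085709/47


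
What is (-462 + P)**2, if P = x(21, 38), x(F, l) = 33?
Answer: 184041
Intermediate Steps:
P = 33
(-462 + P)**2 = (-462 + 33)**2 = (-429)**2 = 184041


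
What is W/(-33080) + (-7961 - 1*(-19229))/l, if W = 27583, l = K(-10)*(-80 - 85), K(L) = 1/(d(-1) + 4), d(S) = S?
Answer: -74852501/363880 ≈ -205.71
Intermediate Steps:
K(L) = ⅓ (K(L) = 1/(-1 + 4) = 1/3 = ⅓)
l = -55 (l = (-80 - 85)/3 = (⅓)*(-165) = -55)
W/(-33080) + (-7961 - 1*(-19229))/l = 27583/(-33080) + (-7961 - 1*(-19229))/(-55) = 27583*(-1/33080) + (-7961 + 19229)*(-1/55) = -27583/33080 + 11268*(-1/55) = -27583/33080 - 11268/55 = -74852501/363880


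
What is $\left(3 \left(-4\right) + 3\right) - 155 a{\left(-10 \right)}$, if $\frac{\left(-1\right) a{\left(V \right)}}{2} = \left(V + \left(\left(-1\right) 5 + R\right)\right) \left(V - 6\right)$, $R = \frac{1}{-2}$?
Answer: $76871$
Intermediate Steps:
$R = - \frac{1}{2} \approx -0.5$
$a{\left(V \right)} = - 2 \left(-6 + V\right) \left(- \frac{11}{2} + V\right)$ ($a{\left(V \right)} = - 2 \left(V - \frac{11}{2}\right) \left(V - 6\right) = - 2 \left(V - \frac{11}{2}\right) \left(-6 + V\right) = - 2 \left(- \frac{11}{2} + V\right) \left(-6 + V\right) = - 2 \left(-6 + V\right) \left(- \frac{11}{2} + V\right)$)
$\left(3 \left(-4\right) + 3\right) - 155 a{\left(-10 \right)} = \left(3 \left(-4\right) + 3\right) - 155 \left(-66 - 2 \left(-10\right)^{2} + 23 \left(-10\right)\right) = \left(-12 + 3\right) - 155 \left(-66 - 200 - 230\right) = -9 - 155 \left(-66 - 200 - 230\right) = -9 - -76880 = -9 + 76880 = 76871$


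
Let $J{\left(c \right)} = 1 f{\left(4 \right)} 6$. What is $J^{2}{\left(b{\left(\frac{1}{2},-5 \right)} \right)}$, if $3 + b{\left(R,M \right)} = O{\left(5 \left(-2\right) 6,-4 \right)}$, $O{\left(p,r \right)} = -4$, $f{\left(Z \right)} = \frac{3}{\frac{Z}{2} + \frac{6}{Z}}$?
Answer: $\frac{1296}{49} \approx 26.449$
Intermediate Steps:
$f{\left(Z \right)} = \frac{3}{\frac{Z}{2} + \frac{6}{Z}}$ ($f{\left(Z \right)} = \frac{3}{Z \frac{1}{2} + \frac{6}{Z}} = \frac{3}{\frac{Z}{2} + \frac{6}{Z}}$)
$b{\left(R,M \right)} = -7$ ($b{\left(R,M \right)} = -3 - 4 = -7$)
$J{\left(c \right)} = \frac{36}{7}$ ($J{\left(c \right)} = 1 \cdot 6 \cdot 4 \frac{1}{12 + 4^{2}} \cdot 6 = 1 \cdot 6 \cdot 4 \frac{1}{12 + 16} \cdot 6 = 1 \cdot 6 \cdot 4 \cdot \frac{1}{28} \cdot 6 = 1 \cdot \frac{6}{7} \cdot 6 = \frac{6}{7} \cdot 6 = \frac{36}{7}$)
$J^{2}{\left(b{\left(\frac{1}{2},-5 \right)} \right)} = \left(\frac{36}{7}\right)^{2} = \frac{1296}{49}$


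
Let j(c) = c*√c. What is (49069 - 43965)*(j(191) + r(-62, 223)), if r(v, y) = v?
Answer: -316448 + 974864*√191 ≈ 1.3156e+7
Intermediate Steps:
j(c) = c^(3/2)
(49069 - 43965)*(j(191) + r(-62, 223)) = (49069 - 43965)*(191^(3/2) - 62) = 5104*(191*√191 - 62) = 5104*(-62 + 191*√191) = -316448 + 974864*√191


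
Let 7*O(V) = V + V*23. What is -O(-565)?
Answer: 13560/7 ≈ 1937.1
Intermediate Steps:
O(V) = 24*V/7 (O(V) = (V + V*23)/7 = (V + 23*V)/7 = (24*V)/7 = 24*V/7)
-O(-565) = -24*(-565)/7 = -1*(-13560/7) = 13560/7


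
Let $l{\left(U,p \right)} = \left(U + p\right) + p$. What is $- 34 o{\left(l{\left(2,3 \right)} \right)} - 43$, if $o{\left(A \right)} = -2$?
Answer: $25$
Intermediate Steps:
$l{\left(U,p \right)} = U + 2 p$
$- 34 o{\left(l{\left(2,3 \right)} \right)} - 43 = \left(-34\right) \left(-2\right) - 43 = 68 - 43 = 25$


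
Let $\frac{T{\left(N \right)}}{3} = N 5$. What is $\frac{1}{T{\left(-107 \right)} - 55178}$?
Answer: $- \frac{1}{56783} \approx -1.7611 \cdot 10^{-5}$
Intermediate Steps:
$T{\left(N \right)} = 15 N$ ($T{\left(N \right)} = 3 N 5 = 3 \cdot 5 N = 15 N$)
$\frac{1}{T{\left(-107 \right)} - 55178} = \frac{1}{15 \left(-107\right) - 55178} = \frac{1}{-1605 - 55178} = \frac{1}{-56783} = - \frac{1}{56783}$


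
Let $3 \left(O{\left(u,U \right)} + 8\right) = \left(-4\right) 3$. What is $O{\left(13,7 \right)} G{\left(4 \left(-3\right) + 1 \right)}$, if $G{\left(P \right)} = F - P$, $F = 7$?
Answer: $-216$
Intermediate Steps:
$O{\left(u,U \right)} = -12$ ($O{\left(u,U \right)} = -8 + \frac{\left(-4\right) 3}{3} = -8 + \frac{1}{3} \left(-12\right) = -8 - 4 = -12$)
$G{\left(P \right)} = 7 - P$
$O{\left(13,7 \right)} G{\left(4 \left(-3\right) + 1 \right)} = - 12 \left(7 - \left(4 \left(-3\right) + 1\right)\right) = - 12 \left(7 - \left(-12 + 1\right)\right) = - 12 \left(7 - -11\right) = - 12 \left(7 + 11\right) = \left(-12\right) 18 = -216$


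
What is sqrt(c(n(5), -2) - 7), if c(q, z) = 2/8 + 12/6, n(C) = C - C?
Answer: I*sqrt(19)/2 ≈ 2.1795*I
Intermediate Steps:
n(C) = 0
c(q, z) = 9/4 (c(q, z) = 2*(1/8) + 12*(1/6) = 1/4 + 2 = 9/4)
sqrt(c(n(5), -2) - 7) = sqrt(9/4 - 7) = sqrt(-19/4) = I*sqrt(19)/2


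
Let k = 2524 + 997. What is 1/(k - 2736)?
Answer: 1/785 ≈ 0.0012739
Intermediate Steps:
k = 3521
1/(k - 2736) = 1/(3521 - 2736) = 1/785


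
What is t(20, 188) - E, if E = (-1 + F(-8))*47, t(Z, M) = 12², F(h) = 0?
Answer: 191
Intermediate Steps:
t(Z, M) = 144
E = -47 (E = (-1 + 0)*47 = -1*47 = -47)
t(20, 188) - E = 144 - 1*(-47) = 144 + 47 = 191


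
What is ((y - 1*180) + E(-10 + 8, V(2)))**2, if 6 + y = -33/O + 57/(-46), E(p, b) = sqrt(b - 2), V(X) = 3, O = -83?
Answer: 503451268849/14577124 ≈ 34537.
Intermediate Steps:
E(p, b) = sqrt(-2 + b)
y = -26121/3818 (y = -6 + (-33/(-83) + 57/(-46)) = -6 + (-33*(-1/83) + 57*(-1/46)) = -6 + (33/83 - 57/46) = -6 - 3213/3818 = -26121/3818 ≈ -6.8415)
((y - 1*180) + E(-10 + 8, V(2)))**2 = ((-26121/3818 - 1*180) + sqrt(-2 + 3))**2 = ((-26121/3818 - 180) + sqrt(1))**2 = (-713361/3818 + 1)**2 = (-709543/3818)**2 = 503451268849/14577124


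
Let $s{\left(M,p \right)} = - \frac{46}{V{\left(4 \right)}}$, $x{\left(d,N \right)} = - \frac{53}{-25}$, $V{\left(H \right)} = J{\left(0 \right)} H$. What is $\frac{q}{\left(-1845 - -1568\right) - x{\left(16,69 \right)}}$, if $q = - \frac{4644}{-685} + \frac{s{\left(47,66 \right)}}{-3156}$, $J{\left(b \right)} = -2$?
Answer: $- \frac{293050505}{12068367264} \approx -0.024283$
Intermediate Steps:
$V{\left(H \right)} = - 2 H$
$x{\left(d,N \right)} = \frac{53}{25}$ ($x{\left(d,N \right)} = \left(-53\right) \left(- \frac{1}{25}\right) = \frac{53}{25}$)
$s{\left(M,p \right)} = \frac{23}{4}$ ($s{\left(M,p \right)} = - \frac{46}{\left(-2\right) 4} = - \frac{46}{-8} = \left(-46\right) \left(- \frac{1}{8}\right) = \frac{23}{4}$)
$q = \frac{58610101}{8647440}$ ($q = - \frac{4644}{-685} + \frac{23}{4 \left(-3156\right)} = \left(-4644\right) \left(- \frac{1}{685}\right) + \frac{23}{4} \left(- \frac{1}{3156}\right) = \frac{4644}{685} - \frac{23}{12624} = \frac{58610101}{8647440} \approx 6.7777$)
$\frac{q}{\left(-1845 - -1568\right) - x{\left(16,69 \right)}} = \frac{58610101}{8647440 \left(\left(-1845 - -1568\right) - \frac{53}{25}\right)} = \frac{58610101}{8647440 \left(\left(-1845 + 1568\right) - \frac{53}{25}\right)} = \frac{58610101}{8647440 \left(-277 - \frac{53}{25}\right)} = \frac{58610101}{8647440 \left(- \frac{6978}{25}\right)} = \frac{58610101}{8647440} \left(- \frac{25}{6978}\right) = - \frac{293050505}{12068367264}$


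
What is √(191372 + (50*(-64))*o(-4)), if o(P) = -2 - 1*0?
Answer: 2*√49443 ≈ 444.72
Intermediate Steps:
o(P) = -2 (o(P) = -2 + 0 = -2)
√(191372 + (50*(-64))*o(-4)) = √(191372 + (50*(-64))*(-2)) = √(191372 - 3200*(-2)) = √(191372 + 6400) = √197772 = 2*√49443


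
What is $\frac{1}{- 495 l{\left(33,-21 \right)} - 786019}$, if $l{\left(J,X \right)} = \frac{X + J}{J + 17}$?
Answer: $- \frac{5}{3930689} \approx -1.272 \cdot 10^{-6}$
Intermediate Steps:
$l{\left(J,X \right)} = \frac{J + X}{17 + J}$
$\frac{1}{- 495 l{\left(33,-21 \right)} - 786019} = \frac{1}{- 495 \frac{33 - 21}{17 + 33} - 786019} = \frac{1}{- 495 \cdot \frac{1}{50} \cdot 12 - 786019} = \frac{1}{\left(-495\right) \frac{6}{25} - 786019} = \frac{1}{- \frac{594}{5} - 786019} = \frac{1}{- \frac{3930689}{5}} = - \frac{5}{3930689}$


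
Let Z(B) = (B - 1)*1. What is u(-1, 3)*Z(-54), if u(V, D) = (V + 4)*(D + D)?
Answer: -990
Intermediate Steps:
Z(B) = -1 + B (Z(B) = (-1 + B)*1 = -1 + B)
u(V, D) = 2*D*(4 + V) (u(V, D) = (4 + V)*(2*D) = 2*D*(4 + V))
u(-1, 3)*Z(-54) = (2*3*(4 - 1))*(-1 - 54) = (2*3*3)*(-55) = 18*(-55) = -990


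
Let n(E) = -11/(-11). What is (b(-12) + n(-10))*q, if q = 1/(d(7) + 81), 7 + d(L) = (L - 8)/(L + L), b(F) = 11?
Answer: 56/345 ≈ 0.16232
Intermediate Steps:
n(E) = 1 (n(E) = -11*(-1/11) = 1)
d(L) = -7 + (-8 + L)/(2*L) (d(L) = -7 + (L - 8)/(L + L) = -7 + (-8 + L)/((2*L)) = -7 + (-8 + L)*(1/(2*L)) = -7 + (-8 + L)/(2*L))
q = 14/1035 (q = 1/((-13/2 - 4/7) + 81) = 1/(-99/14 + 81) = 1/(1035/14) = 14/1035 ≈ 0.013527)
(b(-12) + n(-10))*q = (11 + 1)*(14/1035) = 12*(14/1035) = 56/345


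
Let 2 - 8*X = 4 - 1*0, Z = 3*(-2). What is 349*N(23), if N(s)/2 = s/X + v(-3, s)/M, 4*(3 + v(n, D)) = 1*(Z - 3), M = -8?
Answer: -1020127/16 ≈ -63758.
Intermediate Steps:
Z = -6
v(n, D) = -21/4 (v(n, D) = -3 + (1*(-6 - 3))/4 = -3 + (1*(-9))/4 = -3 + (¼)*(-9) = -3 - 9/4 = -21/4)
X = -¼ (X = ¼ - (4 - 1*0)/8 = ¼ - (4 + 0)/8 = ¼ - ⅛*4 = ¼ - ½ = -¼ ≈ -0.25000)
N(s) = 21/16 - 8*s (N(s) = 2*(s/(-¼) - 21/4/(-8)) = 2*(s*(-4) - 21/4*(-⅛)) = 2*(-4*s + 21/32) = 2*(21/32 - 4*s) = 21/16 - 8*s)
349*N(23) = 349*(21/16 - 8*23) = 349*(21/16 - 184) = 349*(-2923/16) = -1020127/16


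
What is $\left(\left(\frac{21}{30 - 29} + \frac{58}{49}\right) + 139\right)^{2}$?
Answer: $\frac{62378404}{2401} \approx 25980.0$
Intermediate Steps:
$\left(\left(\frac{21}{30 - 29} + \frac{58}{49}\right) + 139\right)^{2} = \left(\left(\frac{21}{1} + 58 \cdot \frac{1}{49}\right) + 139\right)^{2} = \left(\left(21 \cdot 1 + \frac{58}{49}\right) + 139\right)^{2} = \left(\left(21 + \frac{58}{49}\right) + 139\right)^{2} = \left(\frac{1087}{49} + 139\right)^{2} = \left(\frac{7898}{49}\right)^{2} = \frac{62378404}{2401}$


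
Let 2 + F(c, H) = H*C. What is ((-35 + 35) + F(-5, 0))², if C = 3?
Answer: 4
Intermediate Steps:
F(c, H) = -2 + 3*H (F(c, H) = -2 + H*3 = -2 + 3*H)
((-35 + 35) + F(-5, 0))² = ((-35 + 35) + (-2 + 3*0))² = (0 + (-2 + 0))² = (0 - 2)² = (-2)² = 4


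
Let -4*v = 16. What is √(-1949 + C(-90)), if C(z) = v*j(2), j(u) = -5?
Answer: I*√1929 ≈ 43.92*I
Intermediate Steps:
v = -4 (v = -¼*16 = -4)
C(z) = 20 (C(z) = -4*(-5) = 20)
√(-1949 + C(-90)) = √(-1949 + 20) = √(-1929) = I*√1929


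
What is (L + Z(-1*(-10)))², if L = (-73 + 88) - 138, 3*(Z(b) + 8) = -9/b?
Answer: 1723969/100 ≈ 17240.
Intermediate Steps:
Z(b) = -8 - 3/b (Z(b) = -8 + (-9/b)/3 = -8 - 3/b)
L = -123 (L = 15 - 138 = -123)
(L + Z(-1*(-10)))² = (-123 + (-8 - 3/((-1*(-10)))))² = (-123 + (-8 - 3/10))² = (-123 - 83/10)² = (-1313/10)² = 1723969/100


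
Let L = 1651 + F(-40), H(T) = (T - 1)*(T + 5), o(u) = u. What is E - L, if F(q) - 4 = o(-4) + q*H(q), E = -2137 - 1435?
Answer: 52177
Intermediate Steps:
H(T) = (-1 + T)*(5 + T)
E = -3572
F(q) = q*(-5 + q² + 4*q) (F(q) = 4 + (-4 + q*(-5 + q² + 4*q)) = q*(-5 + q² + 4*q))
L = -55749 (L = 1651 - 40*(-5 + (-40)² + 4*(-40)) = 1651 - 40*(-5 + 1600 - 160) = 1651 - 40*1435 = 1651 - 57400 = -55749)
E - L = -3572 - 1*(-55749) = -3572 + 55749 = 52177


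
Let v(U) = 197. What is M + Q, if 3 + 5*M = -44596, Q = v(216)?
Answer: -43614/5 ≈ -8722.8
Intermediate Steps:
Q = 197
M = -44599/5 (M = -⅗ + (⅕)*(-44596) = -⅗ - 44596/5 = -44599/5 ≈ -8919.8)
M + Q = -44599/5 + 197 = -43614/5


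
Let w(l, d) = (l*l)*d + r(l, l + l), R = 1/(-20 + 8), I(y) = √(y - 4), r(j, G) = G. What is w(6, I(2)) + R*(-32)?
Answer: 44/3 + 36*I*√2 ≈ 14.667 + 50.912*I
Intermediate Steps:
I(y) = √(-4 + y)
R = -1/12 (R = 1/(-12) = -1/12 ≈ -0.083333)
w(l, d) = 2*l + d*l² (w(l, d) = (l*l)*d + (l + l) = l²*d + 2*l = d*l² + 2*l = 2*l + d*l²)
w(6, I(2)) + R*(-32) = 6*(2 + √(-4 + 2)*6) - 1/12*(-32) = 6*(2 + √(-2)*6) + 8/3 = 6*(2 + (I*√2)*6) + 8/3 = 6*(2 + 6*I*√2) + 8/3 = (12 + 36*I*√2) + 8/3 = 44/3 + 36*I*√2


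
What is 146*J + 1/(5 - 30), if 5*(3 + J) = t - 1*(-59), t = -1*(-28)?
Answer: 52559/25 ≈ 2102.4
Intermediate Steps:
t = 28
J = 72/5 (J = -3 + (28 - 1*(-59))/5 = -3 + (28 + 59)/5 = -3 + (1/5)*87 = -3 + 87/5 = 72/5 ≈ 14.400)
146*J + 1/(5 - 30) = 146*(72/5) + 1/(5 - 30) = 10512/5 + 1/(-25) = 10512/5 - 1/25 = 52559/25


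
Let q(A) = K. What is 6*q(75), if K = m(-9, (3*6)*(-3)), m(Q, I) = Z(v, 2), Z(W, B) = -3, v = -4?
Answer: -18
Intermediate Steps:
m(Q, I) = -3
K = -3
q(A) = -3
6*q(75) = 6*(-3) = -18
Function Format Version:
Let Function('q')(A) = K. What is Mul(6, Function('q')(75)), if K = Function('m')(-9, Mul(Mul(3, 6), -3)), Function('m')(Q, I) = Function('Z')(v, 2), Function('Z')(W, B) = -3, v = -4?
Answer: -18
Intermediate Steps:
Function('m')(Q, I) = -3
K = -3
Function('q')(A) = -3
Mul(6, Function('q')(75)) = Mul(6, -3) = -18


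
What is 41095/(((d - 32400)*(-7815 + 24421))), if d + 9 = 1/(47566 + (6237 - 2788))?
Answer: -110340075/1445023647116 ≈ -7.6359e-5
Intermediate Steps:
d = -459134/51015 (d = -9 + 1/(47566 + (6237 - 2788)) = -9 + 1/(47566 + 3449) = -9 + 1/51015 = -459134/51015 ≈ -9.0000)
41095/(((d - 32400)*(-7815 + 24421))) = 41095/(((-459134/51015 - 32400)*(-7815 + 24421))) = 41095/((-1653345134/51015*16606)) = 41095/(-1445023647116/2685) = 41095*(-2685/1445023647116) = -110340075/1445023647116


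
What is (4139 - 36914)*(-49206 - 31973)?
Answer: 2660641725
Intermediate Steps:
(4139 - 36914)*(-49206 - 31973) = -32775*(-81179) = 2660641725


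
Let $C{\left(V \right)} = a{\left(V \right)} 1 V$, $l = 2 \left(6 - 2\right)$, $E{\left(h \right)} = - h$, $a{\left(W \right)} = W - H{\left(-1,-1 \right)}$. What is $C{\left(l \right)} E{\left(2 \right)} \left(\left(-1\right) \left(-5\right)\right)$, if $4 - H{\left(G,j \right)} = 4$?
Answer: $-640$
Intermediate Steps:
$H{\left(G,j \right)} = 0$ ($H{\left(G,j \right)} = 4 - 4 = 0$)
$a{\left(W \right)} = W$ ($a{\left(W \right)} = W - 0 = W + 0 = W$)
$l = 8$ ($l = 2 \cdot 4 = 8$)
$C{\left(V \right)} = V^{2}$ ($C{\left(V \right)} = V 1 V = V V = V^{2}$)
$C{\left(l \right)} E{\left(2 \right)} \left(\left(-1\right) \left(-5\right)\right) = 8^{2} \left(\left(-1\right) 2\right) \left(\left(-1\right) \left(-5\right)\right) = 64 \left(-2\right) 5 = \left(-128\right) 5 = -640$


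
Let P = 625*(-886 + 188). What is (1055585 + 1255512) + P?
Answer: 1874847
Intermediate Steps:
P = -436250 (P = 625*(-698) = -436250)
(1055585 + 1255512) + P = (1055585 + 1255512) - 436250 = 2311097 - 436250 = 1874847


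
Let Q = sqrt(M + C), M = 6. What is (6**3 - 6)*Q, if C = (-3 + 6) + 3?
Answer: 420*sqrt(3) ≈ 727.46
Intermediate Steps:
C = 6 (C = 3 + 3 = 6)
Q = 2*sqrt(3) (Q = sqrt(6 + 6) = sqrt(12) = 2*sqrt(3) ≈ 3.4641)
(6**3 - 6)*Q = (6**3 - 6)*(2*sqrt(3)) = (216 - 6)*(2*sqrt(3)) = 210*(2*sqrt(3)) = 420*sqrt(3)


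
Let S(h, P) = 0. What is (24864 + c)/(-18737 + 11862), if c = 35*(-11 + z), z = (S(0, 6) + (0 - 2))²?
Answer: -24619/6875 ≈ -3.5809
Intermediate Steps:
z = 4 (z = (0 + (0 - 2))² = (0 - 2)² = (-2)² = 4)
c = -245 (c = 35*(-11 + 4) = 35*(-7) = -245)
(24864 + c)/(-18737 + 11862) = (24864 - 245)/(-18737 + 11862) = 24619/(-6875) = 24619*(-1/6875) = -24619/6875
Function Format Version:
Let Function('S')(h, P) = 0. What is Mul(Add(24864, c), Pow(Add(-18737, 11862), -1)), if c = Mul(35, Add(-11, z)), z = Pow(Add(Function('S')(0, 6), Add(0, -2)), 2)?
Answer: Rational(-24619, 6875) ≈ -3.5809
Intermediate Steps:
z = 4 (z = Pow(Add(0, Add(0, -2)), 2) = Pow(Add(0, -2), 2) = Pow(-2, 2) = 4)
c = -245 (c = Mul(35, Add(-11, 4)) = Mul(35, -7) = -245)
Mul(Add(24864, c), Pow(Add(-18737, 11862), -1)) = Mul(Add(24864, -245), Pow(Add(-18737, 11862), -1)) = Mul(24619, Pow(-6875, -1)) = Mul(24619, Rational(-1, 6875)) = Rational(-24619, 6875)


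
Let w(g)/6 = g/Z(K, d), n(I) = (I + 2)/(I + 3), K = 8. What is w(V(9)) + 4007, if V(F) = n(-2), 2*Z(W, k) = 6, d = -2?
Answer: 4007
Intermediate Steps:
Z(W, k) = 3 (Z(W, k) = (1/2)*6 = 3)
n(I) = (2 + I)/(3 + I)
V(F) = 0 (V(F) = (2 - 2)/(3 - 2) = 0/1 = 1*0 = 0)
w(g) = 2*g (w(g) = 6*(g/3) = 2*g)
w(V(9)) + 4007 = 2*0 + 4007 = 0 + 4007 = 4007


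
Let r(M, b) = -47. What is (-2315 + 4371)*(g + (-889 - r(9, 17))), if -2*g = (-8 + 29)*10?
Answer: -1947032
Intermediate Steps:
g = -105 (g = -(-8 + 29)*10/2 = -21*10/2 = -½*210 = -105)
(-2315 + 4371)*(g + (-889 - r(9, 17))) = (-2315 + 4371)*(-105 + (-889 - 1*(-47))) = 2056*(-105 + (-889 + 47)) = 2056*(-105 - 842) = 2056*(-947) = -1947032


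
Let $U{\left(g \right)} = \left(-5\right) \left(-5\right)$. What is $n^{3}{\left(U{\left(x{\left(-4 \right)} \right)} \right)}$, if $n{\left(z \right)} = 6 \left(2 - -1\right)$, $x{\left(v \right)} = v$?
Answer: $5832$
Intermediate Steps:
$U{\left(g \right)} = 25$
$n{\left(z \right)} = 18$ ($n{\left(z \right)} = 6 \left(2 + 1\right) = 6 \cdot 3 = 18$)
$n^{3}{\left(U{\left(x{\left(-4 \right)} \right)} \right)} = 18^{3} = 5832$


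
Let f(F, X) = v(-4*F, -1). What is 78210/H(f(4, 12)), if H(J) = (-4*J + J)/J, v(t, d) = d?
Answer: -26070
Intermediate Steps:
f(F, X) = -1
H(J) = -3 (H(J) = (-3*J)/J = -3)
78210/H(f(4, 12)) = 78210/(-3) = 78210*(-1/3) = -26070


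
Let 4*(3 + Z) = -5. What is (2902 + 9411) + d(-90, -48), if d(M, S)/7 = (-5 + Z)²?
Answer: 206591/16 ≈ 12912.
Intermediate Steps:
Z = -17/4 (Z = -3 + (¼)*(-5) = -3 - 5/4 = -17/4 ≈ -4.2500)
d(M, S) = 9583/16 (d(M, S) = 7*(-5 - 17/4)² = 7*(-37/4)² = 7*(1369/16) = 9583/16)
(2902 + 9411) + d(-90, -48) = (2902 + 9411) + 9583/16 = 12313 + 9583/16 = 206591/16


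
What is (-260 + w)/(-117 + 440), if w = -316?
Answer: -576/323 ≈ -1.7833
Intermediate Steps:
(-260 + w)/(-117 + 440) = (-260 - 316)/(-117 + 440) = -576/323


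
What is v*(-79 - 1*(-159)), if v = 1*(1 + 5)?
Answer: 480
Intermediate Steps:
v = 6 (v = 1*6 = 6)
v*(-79 - 1*(-159)) = 6*(-79 - 1*(-159)) = 6*(-79 + 159) = 6*80 = 480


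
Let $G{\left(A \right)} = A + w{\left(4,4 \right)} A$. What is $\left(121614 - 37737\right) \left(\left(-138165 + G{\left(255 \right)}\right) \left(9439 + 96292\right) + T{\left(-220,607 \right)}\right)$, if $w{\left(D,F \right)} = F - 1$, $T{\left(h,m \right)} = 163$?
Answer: $-1216256579114664$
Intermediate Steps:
$w{\left(D,F \right)} = -1 + F$
$G{\left(A \right)} = 4 A$ ($G{\left(A \right)} = A + \left(-1 + 4\right) A = A + 3 A = 4 A$)
$\left(121614 - 37737\right) \left(\left(-138165 + G{\left(255 \right)}\right) \left(9439 + 96292\right) + T{\left(-220,607 \right)}\right) = \left(121614 - 37737\right) \left(\left(-138165 + 4 \cdot 255\right) \left(9439 + 96292\right) + 163\right) = 83877 \left(\left(-138165 + 1020\right) 105731 + 163\right) = 83877 \left(\left(-137145\right) 105731 + 163\right) = 83877 \left(-14500477995 + 163\right) = 83877 \left(-14500477832\right) = -1216256579114664$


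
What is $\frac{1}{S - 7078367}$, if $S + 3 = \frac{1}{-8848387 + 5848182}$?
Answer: $- \frac{3000205}{21236561065851} \approx -1.4128 \cdot 10^{-7}$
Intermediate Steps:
$S = - \frac{9000616}{3000205}$ ($S = -3 + \frac{1}{-8848387 + 5848182} = -3 + \frac{1}{-3000205} = -3 - \frac{1}{3000205} = - \frac{9000616}{3000205} \approx -3.0$)
$\frac{1}{S - 7078367} = \frac{1}{- \frac{9000616}{3000205} - 7078367} = \frac{1}{- \frac{21236561065851}{3000205}} = - \frac{3000205}{21236561065851}$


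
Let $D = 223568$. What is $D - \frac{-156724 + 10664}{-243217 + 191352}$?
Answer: $\frac{2319041652}{10373} \approx 2.2357 \cdot 10^{5}$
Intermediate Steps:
$D - \frac{-156724 + 10664}{-243217 + 191352} = 223568 - \frac{-156724 + 10664}{-243217 + 191352} = 223568 - - \frac{146060}{-51865} = 223568 - \left(-146060\right) \left(- \frac{1}{51865}\right) = 223568 - \frac{29212}{10373} = \frac{2319041652}{10373}$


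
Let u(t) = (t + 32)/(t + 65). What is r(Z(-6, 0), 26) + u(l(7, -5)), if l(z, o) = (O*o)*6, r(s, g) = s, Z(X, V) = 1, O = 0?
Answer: 97/65 ≈ 1.4923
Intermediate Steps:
l(z, o) = 0 (l(z, o) = (0*o)*6 = 0*6 = 0)
u(t) = (32 + t)/(65 + t)
r(Z(-6, 0), 26) + u(l(7, -5)) = 1 + (32 + 0)/(65 + 0) = 1 + 32/65 = 97/65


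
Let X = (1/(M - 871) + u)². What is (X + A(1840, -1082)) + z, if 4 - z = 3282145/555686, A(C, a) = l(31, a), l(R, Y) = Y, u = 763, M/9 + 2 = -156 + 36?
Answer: 1251872337617402643/2154372950246 ≈ 5.8108e+5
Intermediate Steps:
M = -1098 (M = -18 + 9*(-156 + 36) = -18 + 9*(-120) = -18 - 1080 = -1098)
A(C, a) = a
z = -1059401/555686 (z = 4 - 3282145/555686 = -1059401/555686 ≈ -1.9065)
X = 2257043503716/3876961 (X = (1/(-1098 - 871) + 763)² = (1/(-1969) + 763)² = (-1/1969 + 763)² = (1502346/1969)² = 2257043503716/3876961 ≈ 5.8217e+5)
(X + A(1840, -1082)) + z = (2257043503716/3876961 - 1082) - 1059401/555686 = 2252848631914/3876961 - 1059401/555686 = 1251872337617402643/2154372950246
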